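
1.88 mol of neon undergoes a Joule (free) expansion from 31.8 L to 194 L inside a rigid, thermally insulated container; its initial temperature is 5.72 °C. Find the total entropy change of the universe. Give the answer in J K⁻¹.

No heat is exchanged and no work is done, so the ideal-gas temperature stays constant.
Entropy is a state function; using a reversible isothermal path, ΔS_gas = nR ln(V₂/V₁) = 1.88 × 8.314 × ln(194/31.8) = 28.3 J/K.
The insulated surroundings exchange no heat, so ΔS_surr = 0 and ΔS_universe = ΔS_gas.

ΔS_universe = 28.3 J/K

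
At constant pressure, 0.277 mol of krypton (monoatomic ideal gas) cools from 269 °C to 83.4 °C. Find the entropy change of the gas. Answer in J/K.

ΔS = -2.41 J/K

In kelvin: T₁ = 542.15 K, T₂ = 356.55 K. At constant pressure, ΔS = nC_p ln(T₂/T₁) with C_p = 5R/2 = 20.79 J mol⁻¹ K⁻¹.
ΔS = 0.277 × 20.79 × ln(356.55/542.15) = -2.41 J/K.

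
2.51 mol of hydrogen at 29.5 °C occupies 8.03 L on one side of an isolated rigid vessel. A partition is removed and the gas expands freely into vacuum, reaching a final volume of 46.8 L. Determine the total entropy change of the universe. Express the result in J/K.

For an ideal gas in free expansion Q = 0 and W = 0, so T is unchanged.
Entropy is a state function; using a reversible isothermal path, ΔS_gas = nR ln(V₂/V₁) = 2.51 × 8.314 × ln(46.8/8.03) = 36.8 J/K.
The insulated surroundings exchange no heat, so ΔS_surr = 0 and ΔS_universe = ΔS_gas.

ΔS_universe = 36.8 J/K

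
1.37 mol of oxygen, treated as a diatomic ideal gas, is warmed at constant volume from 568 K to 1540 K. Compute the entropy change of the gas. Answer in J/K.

ΔS = 28.4 J/K

At constant volume, ΔS = nC_V ln(T₂/T₁) with C_V = 5R/2 = 20.79 J mol⁻¹ K⁻¹.
ΔS = 1.37 × 20.79 × ln(1540/568) = 28.4 J/K.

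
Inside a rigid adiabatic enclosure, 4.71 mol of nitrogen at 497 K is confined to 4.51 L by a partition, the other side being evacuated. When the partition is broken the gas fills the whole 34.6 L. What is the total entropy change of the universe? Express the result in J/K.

ΔS_universe = 79.8 J/K

No heat is exchanged and no work is done, so the ideal-gas temperature stays constant.
Entropy is a state function; using a reversible isothermal path, ΔS_gas = nR ln(V₂/V₁) = 4.71 × 8.314 × ln(34.6/4.51) = 79.8 J/K.
The insulated surroundings exchange no heat, so ΔS_surr = 0 and ΔS_universe = ΔS_gas.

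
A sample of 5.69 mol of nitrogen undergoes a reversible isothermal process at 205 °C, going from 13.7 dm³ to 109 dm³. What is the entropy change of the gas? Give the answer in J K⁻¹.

For an isothermal ideal gas ΔS_gas = nR ln(V₂/V₁) = 5.69 × 8.314 × ln(109/13.7) = 98.1 J/K.

ΔS_gas = 98.1 J/K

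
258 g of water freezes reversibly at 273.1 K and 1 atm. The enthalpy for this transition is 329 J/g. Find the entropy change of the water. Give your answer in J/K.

ΔS = -311 J/K

Heat released by the substance: Q = −mL = −258 × 329 = −84882 J.
At constant T, ΔS = Q_rev/T = −84882 / 273.1 = -311 J/K.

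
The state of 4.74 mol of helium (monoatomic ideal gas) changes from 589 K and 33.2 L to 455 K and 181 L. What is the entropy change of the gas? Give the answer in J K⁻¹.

Entropy is a state function: ΔS = nC_V ln(T₂/T₁) + nR ln(V₂/V₁), with C_V = 3R/2 = 12.47 J mol⁻¹ K⁻¹ for a monoatomic ideal gas.
ΔS = 4.74 × [12.47 × ln(455/589) + 8.314 × ln(181/33.2)] = 51.6 J/K.

ΔS = 51.6 J/K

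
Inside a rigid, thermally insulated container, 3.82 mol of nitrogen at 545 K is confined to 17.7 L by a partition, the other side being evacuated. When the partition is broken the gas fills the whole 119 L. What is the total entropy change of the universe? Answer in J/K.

For an ideal gas in free expansion Q = 0 and W = 0, so T is unchanged.
Entropy is a state function; using a reversible isothermal path, ΔS_gas = nR ln(V₂/V₁) = 3.82 × 8.314 × ln(119/17.7) = 60.5 J/K.
The insulated surroundings exchange no heat, so ΔS_surr = 0 and ΔS_universe = ΔS_gas.

ΔS_universe = 60.5 J/K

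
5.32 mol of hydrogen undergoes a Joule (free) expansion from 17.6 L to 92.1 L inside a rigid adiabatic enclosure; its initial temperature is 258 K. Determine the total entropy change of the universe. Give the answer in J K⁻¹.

No heat is exchanged and no work is done, so the ideal-gas temperature stays constant.
Entropy is a state function; using a reversible isothermal path, ΔS_gas = nR ln(V₂/V₁) = 5.32 × 8.314 × ln(92.1/17.6) = 73.2 J/K.
The insulated surroundings exchange no heat, so ΔS_surr = 0 and ΔS_universe = ΔS_gas.

ΔS_universe = 73.2 J/K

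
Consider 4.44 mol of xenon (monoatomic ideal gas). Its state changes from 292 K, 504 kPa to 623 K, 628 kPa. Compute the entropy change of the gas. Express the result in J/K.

ΔS = 61.8 J/K

ΔS = nC_p ln(T₂/T₁) − nR ln(P₂/P₁), with C_p = 5R/2 = 20.79 J mol⁻¹ K⁻¹ for a monoatomic ideal gas.
ΔS = 4.44 × [20.79 × ln(623/292) − 8.314 × ln(628/504)] = 61.8 J/K.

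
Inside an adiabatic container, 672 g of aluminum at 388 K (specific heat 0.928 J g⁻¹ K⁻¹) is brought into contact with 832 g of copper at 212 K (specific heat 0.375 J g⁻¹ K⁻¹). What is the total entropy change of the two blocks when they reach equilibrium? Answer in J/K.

Energy balance: T_f = (m₁c₁T₁ + m₂c₂T₂)/(m₁c₁ + m₂c₂) = 329.31 K.
ΔS₁ = m₁c₁ ln(T_f/T₁) = 623.616 × ln(329.31/388) = -102.3 J/K.
ΔS₂ = m₂c₂ ln(T_f/T₂) = 312 × ln(329.31/212) = 137.4 J/K.
ΔS_total = -102.3 + 137.4 = 35.1 J/K.

ΔS_total = 35.1 J/K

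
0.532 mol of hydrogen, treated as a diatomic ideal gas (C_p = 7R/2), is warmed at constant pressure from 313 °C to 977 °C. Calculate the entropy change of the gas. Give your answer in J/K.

In kelvin: T₁ = 586.15 K, T₂ = 1250.15 K. At constant pressure, ΔS = nC_p ln(T₂/T₁) with C_p = 7R/2 = 29.1 J mol⁻¹ K⁻¹.
ΔS = 0.532 × 29.1 × ln(1250.15/586.15) = 11.7 J/K.

ΔS = 11.7 J/K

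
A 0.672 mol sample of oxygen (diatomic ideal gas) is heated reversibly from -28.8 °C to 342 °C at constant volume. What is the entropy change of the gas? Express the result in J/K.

In kelvin: T₁ = 244.35 K, T₂ = 615.15 K. At constant volume, ΔS = nC_V ln(T₂/T₁) with C_V = 5R/2 = 20.79 J mol⁻¹ K⁻¹.
ΔS = 0.672 × 20.79 × ln(615.15/244.35) = 12.9 J/K.

ΔS = 12.9 J/K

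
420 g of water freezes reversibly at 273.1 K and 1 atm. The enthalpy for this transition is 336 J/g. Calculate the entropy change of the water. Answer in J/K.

ΔS = -517 J/K

Heat released by the substance: Q = −mL = −420 × 336 = −141120 J.
At constant T, ΔS = Q_rev/T = −141120 / 273.1 = -517 J/K.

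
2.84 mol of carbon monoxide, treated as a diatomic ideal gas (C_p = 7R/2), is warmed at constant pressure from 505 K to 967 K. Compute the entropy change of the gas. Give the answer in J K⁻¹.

At constant pressure, ΔS = nC_p ln(T₂/T₁) with C_p = 7R/2 = 29.1 J mol⁻¹ K⁻¹.
ΔS = 2.84 × 29.1 × ln(967/505) = 53.7 J/K.

ΔS = 53.7 J/K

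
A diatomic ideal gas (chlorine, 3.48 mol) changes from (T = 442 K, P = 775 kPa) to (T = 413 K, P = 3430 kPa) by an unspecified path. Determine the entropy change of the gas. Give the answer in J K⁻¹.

ΔS = -49.9 J/K

ΔS = nC_p ln(T₂/T₁) − nR ln(P₂/P₁), with C_p = 7R/2 = 29.1 J mol⁻¹ K⁻¹ for a diatomic ideal gas.
ΔS = 3.48 × [29.1 × ln(413/442) − 8.314 × ln(3430/775)] = -49.9 J/K.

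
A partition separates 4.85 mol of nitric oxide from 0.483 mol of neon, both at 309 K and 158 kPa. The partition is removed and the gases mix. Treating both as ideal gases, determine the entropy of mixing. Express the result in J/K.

ΔS_mix = 13.5 J/K

Mole fractions: x_A = 4.85/5.33 = 0.909, x_B = 0.0906.
ΔS_mix = −R(n_A ln x_A + n_B ln x_B) = −8.314 × (4.85 ln 0.909 + 0.483 ln 0.0906) = 13.5 J/K.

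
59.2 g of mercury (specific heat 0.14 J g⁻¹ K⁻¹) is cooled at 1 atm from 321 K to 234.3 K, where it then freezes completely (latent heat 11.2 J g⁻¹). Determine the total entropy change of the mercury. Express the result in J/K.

Cooling step: ΔS₁ = m c ln(T_tr/T_i) = 59.2 × 0.14 × ln(234.3/321) = -2.609 J/K.
Phase change: ΔS₂ = −mL/T_tr = −59.2 × 11.2 / 234.3 = -2.83 J/K.
ΔS_total = (-2.609) + (-2.83) = -5.44 J/K.

ΔS = -5.44 J/K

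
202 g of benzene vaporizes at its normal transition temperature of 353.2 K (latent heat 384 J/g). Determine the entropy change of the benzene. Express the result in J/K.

Heat absorbed by the substance: Q = mL = 202 × 384 = 77568 J.
At constant T, ΔS = Q_rev/T = 77568 / 353.2 = 220 J/K.

ΔS = 220 J/K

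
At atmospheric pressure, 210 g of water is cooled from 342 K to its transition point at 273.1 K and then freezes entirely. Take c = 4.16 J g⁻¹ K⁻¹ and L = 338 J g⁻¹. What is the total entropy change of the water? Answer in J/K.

Cooling step: ΔS₁ = m c ln(T_tr/T_i) = 210 × 4.16 × ln(273.1/342) = -196.5 J/K.
Phase change: ΔS₂ = −mL/T_tr = −210 × 338 / 273.1 = -259.9 J/K.
ΔS_total = (-196.5) + (-259.9) = -456 J/K.

ΔS = -456 J/K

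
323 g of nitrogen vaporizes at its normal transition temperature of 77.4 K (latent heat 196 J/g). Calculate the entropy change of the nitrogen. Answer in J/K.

Heat absorbed by the substance: Q = mL = 323 × 196 = 63308 J.
At constant T, ΔS = Q_rev/T = 63308 / 77.4 = 818 J/K.

ΔS = 818 J/K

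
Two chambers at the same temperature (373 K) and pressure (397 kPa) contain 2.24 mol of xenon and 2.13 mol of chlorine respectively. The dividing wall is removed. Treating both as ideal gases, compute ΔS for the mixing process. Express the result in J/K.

Mole fractions: x_A = 2.24/4.37 = 0.513, x_B = 0.487.
ΔS_mix = −R(n_A ln x_A + n_B ln x_B) = −8.314 × (2.24 ln 0.513 + 2.13 ln 0.487) = 25.2 J/K.

ΔS_mix = 25.2 J/K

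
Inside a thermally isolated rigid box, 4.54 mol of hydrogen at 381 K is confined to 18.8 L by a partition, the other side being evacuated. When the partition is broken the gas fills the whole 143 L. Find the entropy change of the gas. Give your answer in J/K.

For an ideal gas in free expansion Q = 0 and W = 0, so T is unchanged.
Entropy is a state function; using a reversible isothermal path, ΔS_gas = nR ln(V₂/V₁) = 4.54 × 8.314 × ln(143/18.8) = 76.6 J/K.

ΔS_gas = 76.6 J/K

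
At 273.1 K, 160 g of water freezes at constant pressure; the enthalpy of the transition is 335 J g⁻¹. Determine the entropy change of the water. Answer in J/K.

Heat released by the substance: Q = −mL = −160 × 335 = −53600 J.
At constant T, ΔS = Q_rev/T = −53600 / 273.1 = -196 J/K.

ΔS = -196 J/K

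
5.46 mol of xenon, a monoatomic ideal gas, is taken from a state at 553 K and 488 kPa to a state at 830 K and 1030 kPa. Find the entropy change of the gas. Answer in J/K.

ΔS = 12.2 J/K

ΔS = nC_p ln(T₂/T₁) − nR ln(P₂/P₁), with C_p = 5R/2 = 20.79 J mol⁻¹ K⁻¹ for a monoatomic ideal gas.
ΔS = 5.46 × [20.79 × ln(830/553) − 8.314 × ln(1030/488)] = 12.2 J/K.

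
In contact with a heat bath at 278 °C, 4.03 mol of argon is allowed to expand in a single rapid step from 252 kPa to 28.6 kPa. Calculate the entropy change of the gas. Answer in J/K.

ΔS_gas = 72.9 J/K

Entropy is a state function, so ΔS_gas depends only on the end states.
For an isothermal ideal gas ΔS_gas = nR ln(P₁/P₂) = 4.03 × 8.314 × ln(252/28.6) = 72.9 J/K.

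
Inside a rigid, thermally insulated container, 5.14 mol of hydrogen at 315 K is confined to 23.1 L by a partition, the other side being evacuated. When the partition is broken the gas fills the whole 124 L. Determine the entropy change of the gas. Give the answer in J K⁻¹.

ΔS_gas = 71.8 J/K

For an ideal gas in free expansion Q = 0 and W = 0, so T is unchanged.
Entropy is a state function; using a reversible isothermal path, ΔS_gas = nR ln(V₂/V₁) = 5.14 × 8.314 × ln(124/23.1) = 71.8 J/K.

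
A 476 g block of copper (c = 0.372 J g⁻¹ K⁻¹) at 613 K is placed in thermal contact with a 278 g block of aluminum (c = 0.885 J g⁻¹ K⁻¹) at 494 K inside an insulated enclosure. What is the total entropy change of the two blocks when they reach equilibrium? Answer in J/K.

ΔS_total = 2.42 J/K

Energy balance: T_f = (m₁c₁T₁ + m₂c₂T₂)/(m₁c₁ + m₂c₂) = 543.8 K.
ΔS₁ = m₁c₁ ln(T_f/T₁) = 177.072 × ln(543.8/613) = -21.21 J/K.
ΔS₂ = m₂c₂ ln(T_f/T₂) = 246.03 × ln(543.8/494) = 23.63 J/K.
ΔS_total = -21.21 + 23.63 = 2.42 J/K.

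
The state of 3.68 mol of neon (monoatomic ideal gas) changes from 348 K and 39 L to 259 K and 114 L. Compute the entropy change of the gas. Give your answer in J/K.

ΔS = 19.3 J/K

Entropy is a state function: ΔS = nC_V ln(T₂/T₁) + nR ln(V₂/V₁), with C_V = 3R/2 = 12.47 J mol⁻¹ K⁻¹ for a monoatomic ideal gas.
ΔS = 3.68 × [12.47 × ln(259/348) + 8.314 × ln(114/39)] = 19.3 J/K.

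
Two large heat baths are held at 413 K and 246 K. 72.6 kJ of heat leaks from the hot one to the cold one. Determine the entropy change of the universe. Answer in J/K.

ΔS_hot = −Q/T_H = −72600/413 = -175.8 J/K and ΔS_cold = +Q/T_C = 72600/246 = 295.1 J/K.
ΔS_total = -175.8 + 295.1 = 119 J/K, positive as the second law requires.

ΔS_total = 119 J/K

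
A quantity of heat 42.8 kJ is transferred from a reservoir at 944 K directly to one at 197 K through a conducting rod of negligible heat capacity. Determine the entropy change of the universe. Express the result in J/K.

ΔS_total = 172 J/K

ΔS_hot = −Q/T_H = −42800/944 = -45.34 J/K and ΔS_cold = +Q/T_C = 42800/197 = 217.3 J/K.
ΔS_total = -45.34 + 217.3 = 172 J/K, positive as the second law requires.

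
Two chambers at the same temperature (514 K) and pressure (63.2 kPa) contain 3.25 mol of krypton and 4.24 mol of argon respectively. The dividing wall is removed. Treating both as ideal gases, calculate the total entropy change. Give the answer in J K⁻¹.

ΔS_mix = 42.6 J/K

Mole fractions: x_A = 3.25/7.49 = 0.434, x_B = 0.566.
ΔS_mix = −R(n_A ln x_A + n_B ln x_B) = −8.314 × (3.25 ln 0.434 + 4.24 ln 0.566) = 42.6 J/K.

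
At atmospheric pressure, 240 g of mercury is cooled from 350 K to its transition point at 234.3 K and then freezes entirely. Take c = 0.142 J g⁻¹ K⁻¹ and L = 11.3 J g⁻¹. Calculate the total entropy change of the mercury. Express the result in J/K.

ΔS = -25.3 J/K

Cooling step: ΔS₁ = m c ln(T_tr/T_i) = 240 × 0.142 × ln(234.3/350) = -13.677 J/K.
Phase change: ΔS₂ = −mL/T_tr = −240 × 11.3 / 234.3 = -11.575 J/K.
ΔS_total = (-13.677) + (-11.575) = -25.3 J/K.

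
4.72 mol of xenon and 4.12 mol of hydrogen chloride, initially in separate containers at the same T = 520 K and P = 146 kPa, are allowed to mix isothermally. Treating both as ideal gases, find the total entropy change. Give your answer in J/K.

ΔS_mix = 50.8 J/K

Mole fractions: x_A = 4.72/8.84 = 0.534, x_B = 0.466.
ΔS_mix = −R(n_A ln x_A + n_B ln x_B) = −8.314 × (4.72 ln 0.534 + 4.12 ln 0.466) = 50.8 J/K.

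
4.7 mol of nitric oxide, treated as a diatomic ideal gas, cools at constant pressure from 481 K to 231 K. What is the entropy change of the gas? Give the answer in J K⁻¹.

ΔS = -100 J/K

At constant pressure, ΔS = nC_p ln(T₂/T₁) with C_p = 7R/2 = 29.1 J mol⁻¹ K⁻¹.
ΔS = 4.7 × 29.1 × ln(231/481) = -100 J/K.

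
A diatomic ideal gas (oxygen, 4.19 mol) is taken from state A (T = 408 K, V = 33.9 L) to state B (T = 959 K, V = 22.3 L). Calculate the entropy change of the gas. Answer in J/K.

Entropy is a state function: ΔS = nC_V ln(T₂/T₁) + nR ln(V₂/V₁), with C_V = 5R/2 = 20.79 J mol⁻¹ K⁻¹ for a diatomic ideal gas.
ΔS = 4.19 × [20.79 × ln(959/408) + 8.314 × ln(22.3/33.9)] = 59.8 J/K.

ΔS = 59.8 J/K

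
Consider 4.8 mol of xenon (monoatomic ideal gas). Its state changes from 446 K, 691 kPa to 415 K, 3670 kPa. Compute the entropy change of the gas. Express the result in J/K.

ΔS = -73.8 J/K

ΔS = nC_p ln(T₂/T₁) − nR ln(P₂/P₁), with C_p = 5R/2 = 20.79 J mol⁻¹ K⁻¹ for a monoatomic ideal gas.
ΔS = 4.8 × [20.79 × ln(415/446) − 8.314 × ln(3670/691)] = -73.8 J/K.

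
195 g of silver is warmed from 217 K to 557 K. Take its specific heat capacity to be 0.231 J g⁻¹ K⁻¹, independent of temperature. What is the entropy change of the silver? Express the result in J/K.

ΔS = ∫dQ_rev/T = m c ln(T₂/T₁) = 195 × 0.231 × ln(557/217) = 42.5 J/K.

ΔS = 42.5 J/K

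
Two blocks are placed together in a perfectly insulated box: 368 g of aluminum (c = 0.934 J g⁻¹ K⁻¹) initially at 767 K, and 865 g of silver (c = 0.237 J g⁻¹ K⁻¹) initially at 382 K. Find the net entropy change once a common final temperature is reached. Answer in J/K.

ΔS_total = 28.9 J/K

Energy balance: T_f = (m₁c₁T₁ + m₂c₂T₂)/(m₁c₁ + m₂c₂) = 623.16 K.
ΔS₁ = m₁c₁ ln(T_f/T₁) = 343.712 × ln(623.16/767) = -71.38 J/K.
ΔS₂ = m₂c₂ ln(T_f/T₂) = 205.005 × ln(623.16/382) = 100.3 J/K.
ΔS_total = -71.38 + 100.3 = 28.9 J/K.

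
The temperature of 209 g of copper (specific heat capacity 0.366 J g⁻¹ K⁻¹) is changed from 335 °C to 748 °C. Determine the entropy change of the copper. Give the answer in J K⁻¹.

ΔS = 39.6 J/K

In kelvin: T₁ = 608.15 K, T₂ = 1021.15 K. ΔS = ∫dQ_rev/T = m c ln(T₂/T₁) = 209 × 0.366 × ln(1021.15/608.15) = 39.6 J/K.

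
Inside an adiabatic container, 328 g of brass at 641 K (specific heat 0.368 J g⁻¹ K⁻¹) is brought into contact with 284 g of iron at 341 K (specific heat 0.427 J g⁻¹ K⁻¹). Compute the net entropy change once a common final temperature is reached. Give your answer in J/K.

ΔS_total = 11.9 J/K

Energy balance: T_f = (m₁c₁T₁ + m₂c₂T₂)/(m₁c₁ + m₂c₂) = 490.65 K.
ΔS₁ = m₁c₁ ln(T_f/T₁) = 120.704 × ln(490.65/641) = -32.26 J/K.
ΔS₂ = m₂c₂ ln(T_f/T₂) = 121.268 × ln(490.65/341) = 44.12 J/K.
ΔS_total = -32.26 + 44.12 = 11.9 J/K.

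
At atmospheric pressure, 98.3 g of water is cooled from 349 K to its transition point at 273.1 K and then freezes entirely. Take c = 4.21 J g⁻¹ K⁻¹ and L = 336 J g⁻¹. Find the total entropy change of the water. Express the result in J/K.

Cooling step: ΔS₁ = m c ln(T_tr/T_i) = 98.3 × 4.21 × ln(273.1/349) = -101.5 J/K.
Phase change: ΔS₂ = −mL/T_tr = −98.3 × 336 / 273.1 = -120.9 J/K.
ΔS_total = (-101.5) + (-120.9) = -222 J/K.

ΔS = -222 J/K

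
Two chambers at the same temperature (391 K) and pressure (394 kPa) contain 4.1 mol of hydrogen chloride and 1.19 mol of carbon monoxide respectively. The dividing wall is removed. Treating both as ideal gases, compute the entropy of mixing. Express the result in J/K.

ΔS_mix = 23.4 J/K

Mole fractions: x_A = 4.1/5.29 = 0.775, x_B = 0.225.
ΔS_mix = −R(n_A ln x_A + n_B ln x_B) = −8.314 × (4.1 ln 0.775 + 1.19 ln 0.225) = 23.4 J/K.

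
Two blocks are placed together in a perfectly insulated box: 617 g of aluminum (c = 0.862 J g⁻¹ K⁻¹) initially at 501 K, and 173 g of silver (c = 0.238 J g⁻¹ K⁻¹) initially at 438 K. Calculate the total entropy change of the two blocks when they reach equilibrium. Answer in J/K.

ΔS_total = 0.332 J/K

Energy balance: T_f = (m₁c₁T₁ + m₂c₂T₂)/(m₁c₁ + m₂c₂) = 496.47 K.
ΔS₁ = m₁c₁ ln(T_f/T₁) = 531.854 × ln(496.47/501) = -4.8274 J/K.
ΔS₂ = m₂c₂ ln(T_f/T₂) = 41.174 × ln(496.47/438) = 5.1595 J/K.
ΔS_total = -4.8274 + 5.1595 = 0.332 J/K.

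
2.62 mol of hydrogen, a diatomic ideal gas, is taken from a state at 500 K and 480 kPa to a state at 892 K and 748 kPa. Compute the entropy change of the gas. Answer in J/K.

ΔS = nC_p ln(T₂/T₁) − nR ln(P₂/P₁), with C_p = 7R/2 = 29.1 J mol⁻¹ K⁻¹ for a diatomic ideal gas.
ΔS = 2.62 × [29.1 × ln(892/500) − 8.314 × ln(748/480)] = 34.5 J/K.

ΔS = 34.5 J/K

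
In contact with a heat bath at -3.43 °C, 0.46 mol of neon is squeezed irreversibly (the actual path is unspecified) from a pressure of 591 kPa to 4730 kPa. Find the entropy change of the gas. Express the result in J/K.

ΔS_gas = -7.95 J/K

Entropy is a state function, so ΔS_gas depends only on the end states.
For an isothermal ideal gas ΔS_gas = nR ln(P₁/P₂) = 0.46 × 8.314 × ln(591/4730) = -7.95 J/K.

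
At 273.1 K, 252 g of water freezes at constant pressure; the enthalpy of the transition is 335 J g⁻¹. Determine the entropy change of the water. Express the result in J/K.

ΔS = -309 J/K

Heat released by the substance: Q = −mL = −252 × 335 = −84420 J.
At constant T, ΔS = Q_rev/T = −84420 / 273.1 = -309 J/K.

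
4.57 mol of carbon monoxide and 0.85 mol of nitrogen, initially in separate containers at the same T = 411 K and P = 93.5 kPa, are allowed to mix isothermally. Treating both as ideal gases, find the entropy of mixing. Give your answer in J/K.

Mole fractions: x_A = 4.57/5.42 = 0.843, x_B = 0.157.
ΔS_mix = −R(n_A ln x_A + n_B ln x_B) = −8.314 × (4.57 ln 0.843 + 0.85 ln 0.157) = 19.6 J/K.

ΔS_mix = 19.6 J/K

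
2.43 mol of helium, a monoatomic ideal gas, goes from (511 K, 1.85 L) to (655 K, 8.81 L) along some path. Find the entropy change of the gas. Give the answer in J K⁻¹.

ΔS = 39.1 J/K

Entropy is a state function: ΔS = nC_V ln(T₂/T₁) + nR ln(V₂/V₁), with C_V = 3R/2 = 12.47 J mol⁻¹ K⁻¹ for a monoatomic ideal gas.
ΔS = 2.43 × [12.47 × ln(655/511) + 8.314 × ln(8.81/1.85)] = 39.1 J/K.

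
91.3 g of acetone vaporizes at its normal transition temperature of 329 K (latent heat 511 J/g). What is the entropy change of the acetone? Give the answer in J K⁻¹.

Heat absorbed by the substance: Q = mL = 91.3 × 511 = 46654.3 J.
At constant T, ΔS = Q_rev/T = 46654.3 / 329 = 142 J/K.

ΔS = 142 J/K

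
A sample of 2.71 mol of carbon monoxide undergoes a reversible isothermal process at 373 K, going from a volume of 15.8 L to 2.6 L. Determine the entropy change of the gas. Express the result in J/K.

ΔS_gas = -40.7 J/K

For an isothermal ideal gas ΔS_gas = nR ln(V₂/V₁) = 2.71 × 8.314 × ln(2.6/15.8) = -40.7 J/K.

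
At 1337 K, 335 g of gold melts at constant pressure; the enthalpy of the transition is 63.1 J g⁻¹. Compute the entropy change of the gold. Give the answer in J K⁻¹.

ΔS = 15.8 J/K

Heat absorbed by the substance: Q = mL = 335 × 63.1 = 21138.5 J.
At constant T, ΔS = Q_rev/T = 21138.5 / 1337 = 15.8 J/K.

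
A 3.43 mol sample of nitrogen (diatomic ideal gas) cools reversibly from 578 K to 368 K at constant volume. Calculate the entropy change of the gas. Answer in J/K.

At constant volume, ΔS = nC_V ln(T₂/T₁) with C_V = 5R/2 = 20.79 J mol⁻¹ K⁻¹.
ΔS = 3.43 × 20.79 × ln(368/578) = -32.2 J/K.

ΔS = -32.2 J/K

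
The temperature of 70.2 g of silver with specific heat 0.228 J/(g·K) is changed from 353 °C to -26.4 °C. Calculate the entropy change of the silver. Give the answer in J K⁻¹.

In kelvin: T₁ = 626.15 K, T₂ = 246.75 K. ΔS = ∫dQ_rev/T = m c ln(T₂/T₁) = 70.2 × 0.228 × ln(246.75/626.15) = -14.9 J/K.

ΔS = -14.9 J/K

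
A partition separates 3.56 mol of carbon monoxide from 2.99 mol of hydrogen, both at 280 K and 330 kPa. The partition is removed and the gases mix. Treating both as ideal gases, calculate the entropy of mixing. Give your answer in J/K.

ΔS_mix = 37.5 J/K

Mole fractions: x_A = 3.56/6.55 = 0.544, x_B = 0.456.
ΔS_mix = −R(n_A ln x_A + n_B ln x_B) = −8.314 × (3.56 ln 0.544 + 2.99 ln 0.456) = 37.5 J/K.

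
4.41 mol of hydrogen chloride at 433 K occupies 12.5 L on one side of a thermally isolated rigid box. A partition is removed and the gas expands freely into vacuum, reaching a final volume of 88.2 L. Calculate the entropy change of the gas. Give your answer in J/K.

For an ideal gas in free expansion Q = 0 and W = 0, so T is unchanged.
Entropy is a state function; using a reversible isothermal path, ΔS_gas = nR ln(V₂/V₁) = 4.41 × 8.314 × ln(88.2/12.5) = 71.6 J/K.

ΔS_gas = 71.6 J/K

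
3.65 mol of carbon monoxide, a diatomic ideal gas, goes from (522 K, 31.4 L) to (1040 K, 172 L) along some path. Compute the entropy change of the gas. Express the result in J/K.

ΔS = 104 J/K

Entropy is a state function: ΔS = nC_V ln(T₂/T₁) + nR ln(V₂/V₁), with C_V = 5R/2 = 20.79 J mol⁻¹ K⁻¹ for a diatomic ideal gas.
ΔS = 3.65 × [20.79 × ln(1040/522) + 8.314 × ln(172/31.4)] = 104 J/K.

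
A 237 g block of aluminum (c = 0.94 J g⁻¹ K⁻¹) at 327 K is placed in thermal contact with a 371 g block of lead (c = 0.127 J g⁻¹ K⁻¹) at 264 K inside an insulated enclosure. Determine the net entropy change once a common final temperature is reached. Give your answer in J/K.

ΔS_total = 0.85 J/K

Energy balance: T_f = (m₁c₁T₁ + m₂c₂T₂)/(m₁c₁ + m₂c₂) = 316 K.
ΔS₁ = m₁c₁ ln(T_f/T₁) = 222.78 × ln(316/327) = -7.622 J/K.
ΔS₂ = m₂c₂ ln(T_f/T₂) = 47.117 × ln(316/264) = 8.472 J/K.
ΔS_total = -7.622 + 8.472 = 0.85 J/K.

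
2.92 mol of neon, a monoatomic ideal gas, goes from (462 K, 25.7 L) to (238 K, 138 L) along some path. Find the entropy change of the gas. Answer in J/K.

ΔS = 16.6 J/K

Entropy is a state function: ΔS = nC_V ln(T₂/T₁) + nR ln(V₂/V₁), with C_V = 3R/2 = 12.47 J mol⁻¹ K⁻¹ for a monoatomic ideal gas.
ΔS = 2.92 × [12.47 × ln(238/462) + 8.314 × ln(138/25.7)] = 16.6 J/K.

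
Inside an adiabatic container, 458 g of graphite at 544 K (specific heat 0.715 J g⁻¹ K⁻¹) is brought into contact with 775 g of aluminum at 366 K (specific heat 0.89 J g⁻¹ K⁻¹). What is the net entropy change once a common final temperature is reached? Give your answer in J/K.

ΔS_total = 18.2 J/K

Energy balance: T_f = (m₁c₁T₁ + m₂c₂T₂)/(m₁c₁ + m₂c₂) = 423.3 K.
ΔS₁ = m₁c₁ ln(T_f/T₁) = 327.47 × ln(423.3/544) = -82.15 J/K.
ΔS₂ = m₂c₂ ln(T_f/T₂) = 689.75 × ln(423.3/366) = 100.33 J/K.
ΔS_total = -82.15 + 100.33 = 18.2 J/K.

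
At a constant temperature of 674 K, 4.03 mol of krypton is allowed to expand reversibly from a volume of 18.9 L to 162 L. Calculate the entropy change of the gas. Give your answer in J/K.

ΔS_gas = 72 J/K

For an isothermal ideal gas ΔS_gas = nR ln(V₂/V₁) = 4.03 × 8.314 × ln(162/18.9) = 72 J/K.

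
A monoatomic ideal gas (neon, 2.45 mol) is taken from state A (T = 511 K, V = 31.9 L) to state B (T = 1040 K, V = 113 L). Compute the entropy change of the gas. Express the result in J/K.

ΔS = 47.5 J/K

Entropy is a state function: ΔS = nC_V ln(T₂/T₁) + nR ln(V₂/V₁), with C_V = 3R/2 = 12.47 J mol⁻¹ K⁻¹ for a monoatomic ideal gas.
ΔS = 2.45 × [12.47 × ln(1040/511) + 8.314 × ln(113/31.9)] = 47.5 J/K.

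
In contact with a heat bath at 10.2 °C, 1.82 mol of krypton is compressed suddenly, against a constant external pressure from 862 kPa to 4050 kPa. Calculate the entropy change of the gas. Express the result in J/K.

ΔS_gas = -23.4 J/K

Entropy is a state function, so ΔS_gas depends only on the end states.
For an isothermal ideal gas ΔS_gas = nR ln(P₁/P₂) = 1.82 × 8.314 × ln(862/4050) = -23.4 J/K.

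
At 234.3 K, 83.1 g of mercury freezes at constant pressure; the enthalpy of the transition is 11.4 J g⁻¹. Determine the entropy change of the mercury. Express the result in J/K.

ΔS = -4.04 J/K

Heat released by the substance: Q = −mL = −83.1 × 11.4 = −947.34 J.
At constant T, ΔS = Q_rev/T = −947.34 / 234.3 = -4.04 J/K.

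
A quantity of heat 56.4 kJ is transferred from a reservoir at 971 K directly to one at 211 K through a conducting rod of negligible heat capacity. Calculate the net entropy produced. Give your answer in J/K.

ΔS_hot = −Q/T_H = −56400/971 = -58.08 J/K and ΔS_cold = +Q/T_C = 56400/211 = 267.3 J/K.
ΔS_total = -58.08 + 267.3 = 209 J/K, positive as the second law requires.

ΔS_total = 209 J/K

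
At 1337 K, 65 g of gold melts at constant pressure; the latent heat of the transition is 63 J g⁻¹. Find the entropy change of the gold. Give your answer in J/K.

ΔS = 3.06 J/K

Heat absorbed by the substance: Q = mL = 65 × 63 = 4095 J.
At constant T, ΔS = Q_rev/T = 4095 / 1337 = 3.06 J/K.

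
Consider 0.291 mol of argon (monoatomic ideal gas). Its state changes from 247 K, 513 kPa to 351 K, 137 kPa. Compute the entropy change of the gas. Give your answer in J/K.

ΔS = 5.32 J/K

ΔS = nC_p ln(T₂/T₁) − nR ln(P₂/P₁), with C_p = 5R/2 = 20.79 J mol⁻¹ K⁻¹ for a monoatomic ideal gas.
ΔS = 0.291 × [20.79 × ln(351/247) − 8.314 × ln(137/513)] = 5.32 J/K.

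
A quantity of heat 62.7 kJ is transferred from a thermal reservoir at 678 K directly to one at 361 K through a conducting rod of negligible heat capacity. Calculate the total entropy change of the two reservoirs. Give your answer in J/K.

ΔS_hot = −Q/T_H = −62700/678 = -92.48 J/K and ΔS_cold = +Q/T_C = 62700/361 = 173.7 J/K.
ΔS_total = -92.48 + 173.7 = 81.2 J/K, positive as the second law requires.

ΔS_total = 81.2 J/K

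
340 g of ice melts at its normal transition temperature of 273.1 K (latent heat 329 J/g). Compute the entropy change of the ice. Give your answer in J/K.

Heat absorbed by the substance: Q = mL = 340 × 329 = 111860 J.
At constant T, ΔS = Q_rev/T = 111860 / 273.1 = 410 J/K.

ΔS = 410 J/K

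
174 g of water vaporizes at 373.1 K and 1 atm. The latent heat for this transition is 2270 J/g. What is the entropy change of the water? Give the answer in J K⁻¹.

Heat absorbed by the substance: Q = mL = 174 × 2270 = 394980 J.
At constant T, ΔS = Q_rev/T = 394980 / 373.1 = 1060 J/K.

ΔS = 1060 J/K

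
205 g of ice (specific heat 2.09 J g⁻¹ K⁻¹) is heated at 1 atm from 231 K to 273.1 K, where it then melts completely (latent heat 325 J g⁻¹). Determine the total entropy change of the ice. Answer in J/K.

ΔS = 316 J/K

Warming step: ΔS₁ = m c ln(T_tr/T_i) = 205 × 2.09 × ln(273.1/231) = 71.73 J/K.
Phase change: ΔS₂ = +mL/T_tr = 205 × 325 / 273.1 = 244 J/K.
ΔS_total = (71.73) + (244) = 316 J/K.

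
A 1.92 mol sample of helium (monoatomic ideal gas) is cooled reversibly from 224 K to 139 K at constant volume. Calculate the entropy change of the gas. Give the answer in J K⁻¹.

At constant volume, ΔS = nC_V ln(T₂/T₁) with C_V = 3R/2 = 12.47 J mol⁻¹ K⁻¹.
ΔS = 1.92 × 12.47 × ln(139/224) = -11.4 J/K.

ΔS = -11.4 J/K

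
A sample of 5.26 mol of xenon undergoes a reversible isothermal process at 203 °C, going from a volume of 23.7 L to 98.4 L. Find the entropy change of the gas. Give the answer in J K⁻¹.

ΔS_gas = 62.3 J/K

For an isothermal ideal gas ΔS_gas = nR ln(V₂/V₁) = 5.26 × 8.314 × ln(98.4/23.7) = 62.3 J/K.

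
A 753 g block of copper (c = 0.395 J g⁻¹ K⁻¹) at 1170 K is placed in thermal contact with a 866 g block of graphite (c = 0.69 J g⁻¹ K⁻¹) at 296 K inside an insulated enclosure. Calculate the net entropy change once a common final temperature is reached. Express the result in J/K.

ΔS_total = 203 J/K

Energy balance: T_f = (m₁c₁T₁ + m₂c₂T₂)/(m₁c₁ + m₂c₂) = 586.46 K.
ΔS₁ = m₁c₁ ln(T_f/T₁) = 297.435 × ln(586.46/1170) = -205.4 J/K.
ΔS₂ = m₂c₂ ln(T_f/T₂) = 597.54 × ln(586.46/296) = 408.6 J/K.
ΔS_total = -205.4 + 408.6 = 203 J/K.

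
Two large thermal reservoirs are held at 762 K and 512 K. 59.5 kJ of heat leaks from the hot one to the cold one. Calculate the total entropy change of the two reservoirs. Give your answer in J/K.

ΔS_hot = −Q/T_H = −59500/762 = -78.08 J/K and ΔS_cold = +Q/T_C = 59500/512 = 116.2 J/K.
ΔS_total = -78.08 + 116.2 = 38.1 J/K, positive as the second law requires.

ΔS_total = 38.1 J/K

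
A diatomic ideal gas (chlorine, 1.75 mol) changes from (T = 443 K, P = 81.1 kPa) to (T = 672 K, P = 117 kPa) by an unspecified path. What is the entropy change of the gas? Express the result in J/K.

ΔS = nC_p ln(T₂/T₁) − nR ln(P₂/P₁), with C_p = 7R/2 = 29.1 J mol⁻¹ K⁻¹ for a diatomic ideal gas.
ΔS = 1.75 × [29.1 × ln(672/443) − 8.314 × ln(117/81.1)] = 15.9 J/K.

ΔS = 15.9 J/K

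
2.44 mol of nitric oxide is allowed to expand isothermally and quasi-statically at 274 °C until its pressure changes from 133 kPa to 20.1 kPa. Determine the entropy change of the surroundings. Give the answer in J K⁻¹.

For an isothermal ideal gas ΔS_gas = nR ln(P₁/P₂) = 2.44 × 8.314 × ln(133/20.1) = 38.3 J/K.
The process is reversible, so ΔS_surr = −ΔS_gas = -38.3 J/K and ΔS_universe = 0.

ΔS_surr = -38.3 J/K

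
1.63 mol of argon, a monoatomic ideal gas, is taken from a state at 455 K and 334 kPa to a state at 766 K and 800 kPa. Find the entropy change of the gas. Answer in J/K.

ΔS = 5.81 J/K

ΔS = nC_p ln(T₂/T₁) − nR ln(P₂/P₁), with C_p = 5R/2 = 20.79 J mol⁻¹ K⁻¹ for a monoatomic ideal gas.
ΔS = 1.63 × [20.79 × ln(766/455) − 8.314 × ln(800/334)] = 5.81 J/K.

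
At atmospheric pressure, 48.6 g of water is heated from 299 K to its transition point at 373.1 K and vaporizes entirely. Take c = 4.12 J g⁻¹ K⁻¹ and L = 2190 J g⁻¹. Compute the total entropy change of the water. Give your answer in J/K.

ΔS = 330 J/K

Warming step: ΔS₁ = m c ln(T_tr/T_i) = 48.6 × 4.12 × ln(373.1/299) = 44.33 J/K.
Phase change: ΔS₂ = +mL/T_tr = 48.6 × 2190 / 373.1 = 285.3 J/K.
ΔS_total = (44.33) + (285.3) = 330 J/K.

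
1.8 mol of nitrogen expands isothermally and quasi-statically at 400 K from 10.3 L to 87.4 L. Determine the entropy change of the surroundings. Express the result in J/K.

ΔS_surr = -32 J/K

For an isothermal ideal gas ΔS_gas = nR ln(V₂/V₁) = 1.8 × 8.314 × ln(87.4/10.3) = 32 J/K.
The process is reversible, so ΔS_surr = −ΔS_gas = -32 J/K and ΔS_universe = 0.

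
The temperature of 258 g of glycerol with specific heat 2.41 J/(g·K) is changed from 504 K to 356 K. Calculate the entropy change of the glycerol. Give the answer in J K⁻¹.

ΔS = ∫dQ_rev/T = m c ln(T₂/T₁) = 258 × 2.41 × ln(356/504) = -216 J/K.

ΔS = -216 J/K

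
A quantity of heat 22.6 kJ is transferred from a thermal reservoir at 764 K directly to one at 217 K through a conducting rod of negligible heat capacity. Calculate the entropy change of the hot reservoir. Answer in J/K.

ΔS_hot = -29.6 J/K

The hot reservoir loses heat Q, so ΔS_hot = −Q/T_H = −22600/764 = -29.6 J/K.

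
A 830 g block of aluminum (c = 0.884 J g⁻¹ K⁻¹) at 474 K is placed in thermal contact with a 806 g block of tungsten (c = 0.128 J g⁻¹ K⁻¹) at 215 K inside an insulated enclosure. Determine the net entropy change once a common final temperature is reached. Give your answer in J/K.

ΔS_total = 23.2 J/K

Energy balance: T_f = (m₁c₁T₁ + m₂c₂T₂)/(m₁c₁ + m₂c₂) = 442.07 K.
ΔS₁ = m₁c₁ ln(T_f/T₁) = 733.72 × ln(442.07/474) = -51.17 J/K.
ΔS₂ = m₂c₂ ln(T_f/T₂) = 103.168 × ln(442.07/215) = 74.37 J/K.
ΔS_total = -51.17 + 74.37 = 23.2 J/K.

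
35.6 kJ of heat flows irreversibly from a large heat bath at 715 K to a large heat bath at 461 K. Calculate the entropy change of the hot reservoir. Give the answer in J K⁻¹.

ΔS_hot = -49.8 J/K

The hot reservoir loses heat Q, so ΔS_hot = −Q/T_H = −35600/715 = -49.8 J/K.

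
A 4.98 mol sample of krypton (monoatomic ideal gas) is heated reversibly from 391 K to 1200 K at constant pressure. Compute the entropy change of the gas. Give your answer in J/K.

At constant pressure, ΔS = nC_p ln(T₂/T₁) with C_p = 5R/2 = 20.79 J mol⁻¹ K⁻¹.
ΔS = 4.98 × 20.79 × ln(1200/391) = 116 J/K.

ΔS = 116 J/K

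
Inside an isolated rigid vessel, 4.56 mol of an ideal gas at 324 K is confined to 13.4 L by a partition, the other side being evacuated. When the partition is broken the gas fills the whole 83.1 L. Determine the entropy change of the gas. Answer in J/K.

For an ideal gas in free expansion Q = 0 and W = 0, so T is unchanged.
Entropy is a state function; using a reversible isothermal path, ΔS_gas = nR ln(V₂/V₁) = 4.56 × 8.314 × ln(83.1/13.4) = 69.2 J/K.

ΔS_gas = 69.2 J/K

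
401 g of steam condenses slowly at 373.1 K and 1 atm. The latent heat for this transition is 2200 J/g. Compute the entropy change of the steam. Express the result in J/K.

Heat released by the substance: Q = −mL = −401 × 2200 = −882200 J.
At constant T, ΔS = Q_rev/T = −882200 / 373.1 = -2360 J/K.

ΔS = -2360 J/K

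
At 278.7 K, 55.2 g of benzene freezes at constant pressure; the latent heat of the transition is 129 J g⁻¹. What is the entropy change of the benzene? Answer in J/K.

Heat released by the substance: Q = −mL = −55.2 × 129 = −7120.8 J.
At constant T, ΔS = Q_rev/T = −7120.8 / 278.7 = -25.6 J/K.

ΔS = -25.6 J/K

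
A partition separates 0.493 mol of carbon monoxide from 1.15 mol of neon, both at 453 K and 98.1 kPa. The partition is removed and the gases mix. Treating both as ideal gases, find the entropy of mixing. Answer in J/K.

Mole fractions: x_A = 0.493/1.64 = 0.3, x_B = 0.7.
ΔS_mix = −R(n_A ln x_A + n_B ln x_B) = −8.314 × (0.493 ln 0.3 + 1.15 ln 0.7) = 8.35 J/K.

ΔS_mix = 8.35 J/K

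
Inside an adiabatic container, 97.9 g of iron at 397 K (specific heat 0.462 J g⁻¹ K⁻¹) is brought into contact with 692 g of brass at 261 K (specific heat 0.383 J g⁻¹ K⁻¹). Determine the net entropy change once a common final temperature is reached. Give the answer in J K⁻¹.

Energy balance: T_f = (m₁c₁T₁ + m₂c₂T₂)/(m₁c₁ + m₂c₂) = 280.83 K.
ΔS₁ = m₁c₁ ln(T_f/T₁) = 45.2298 × ln(280.83/397) = -15.6586 J/K.
ΔS₂ = m₂c₂ ln(T_f/T₂) = 265.036 × ln(280.83/261) = 19.4043 J/K.
ΔS_total = -15.6586 + 19.4043 = 3.75 J/K.

ΔS_total = 3.75 J/K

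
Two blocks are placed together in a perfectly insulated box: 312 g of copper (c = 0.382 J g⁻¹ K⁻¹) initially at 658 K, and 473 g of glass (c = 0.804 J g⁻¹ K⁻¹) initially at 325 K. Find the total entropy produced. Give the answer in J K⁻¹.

ΔS_total = 25.2 J/K

Energy balance: T_f = (m₁c₁T₁ + m₂c₂T₂)/(m₁c₁ + m₂c₂) = 404.46 K.
ΔS₁ = m₁c₁ ln(T_f/T₁) = 119.184 × ln(404.46/658) = -58 J/K.
ΔS₂ = m₂c₂ ln(T_f/T₂) = 380.292 × ln(404.46/325) = 83.18 J/K.
ΔS_total = -58 + 83.18 = 25.2 J/K.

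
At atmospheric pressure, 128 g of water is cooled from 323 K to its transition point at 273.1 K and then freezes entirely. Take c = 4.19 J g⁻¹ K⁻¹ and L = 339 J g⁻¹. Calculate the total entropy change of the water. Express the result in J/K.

Cooling step: ΔS₁ = m c ln(T_tr/T_i) = 128 × 4.19 × ln(273.1/323) = -90 J/K.
Phase change: ΔS₂ = −mL/T_tr = −128 × 339 / 273.1 = -158.9 J/K.
ΔS_total = (-90) + (-158.9) = -249 J/K.

ΔS = -249 J/K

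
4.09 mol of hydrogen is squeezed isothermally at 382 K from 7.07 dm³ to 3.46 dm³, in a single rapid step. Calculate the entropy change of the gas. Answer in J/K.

Entropy is a state function, so ΔS_gas depends only on the end states.
For an isothermal ideal gas ΔS_gas = nR ln(V₂/V₁) = 4.09 × 8.314 × ln(3.46/7.07) = -24.3 J/K.

ΔS_gas = -24.3 J/K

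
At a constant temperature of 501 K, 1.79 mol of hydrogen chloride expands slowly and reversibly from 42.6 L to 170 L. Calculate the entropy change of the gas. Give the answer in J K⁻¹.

ΔS_gas = 20.6 J/K

For an isothermal ideal gas ΔS_gas = nR ln(V₂/V₁) = 1.79 × 8.314 × ln(170/42.6) = 20.6 J/K.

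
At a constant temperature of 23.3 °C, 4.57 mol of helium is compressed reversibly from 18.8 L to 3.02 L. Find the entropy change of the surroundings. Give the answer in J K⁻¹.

For an isothermal ideal gas ΔS_gas = nR ln(V₂/V₁) = 4.57 × 8.314 × ln(3.02/18.8) = -69.5 J/K.
The process is reversible, so ΔS_surr = −ΔS_gas = 69.5 J/K and ΔS_universe = 0.

ΔS_surr = 69.5 J/K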